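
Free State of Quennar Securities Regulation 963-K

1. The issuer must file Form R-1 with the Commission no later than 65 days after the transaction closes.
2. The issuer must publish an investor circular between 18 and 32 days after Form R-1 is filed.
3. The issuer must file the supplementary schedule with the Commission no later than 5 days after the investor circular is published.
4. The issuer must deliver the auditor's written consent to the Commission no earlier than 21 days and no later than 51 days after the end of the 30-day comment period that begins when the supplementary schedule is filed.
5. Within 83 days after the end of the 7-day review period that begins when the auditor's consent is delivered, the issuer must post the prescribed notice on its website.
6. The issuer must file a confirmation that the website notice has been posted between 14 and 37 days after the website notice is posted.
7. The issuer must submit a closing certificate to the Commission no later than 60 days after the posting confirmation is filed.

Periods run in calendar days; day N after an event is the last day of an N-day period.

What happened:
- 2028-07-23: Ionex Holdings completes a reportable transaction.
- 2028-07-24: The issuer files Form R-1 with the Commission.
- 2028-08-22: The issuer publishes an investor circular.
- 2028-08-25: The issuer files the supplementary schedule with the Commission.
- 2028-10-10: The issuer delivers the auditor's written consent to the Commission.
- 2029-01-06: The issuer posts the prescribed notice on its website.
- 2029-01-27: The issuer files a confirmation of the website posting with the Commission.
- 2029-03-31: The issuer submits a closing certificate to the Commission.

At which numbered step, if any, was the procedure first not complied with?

Step 1 — counting 65 days from 2028-07-23 (when the transaction closes) gives a deadline of 2028-09-26; done 2028-07-24 — timely.
Step 2 — 18 and 32 days from 2028-07-24 (when Form R-1 is filed) are 2028-08-11 and 2028-08-25 respectively; done 2028-08-22, which is between those dates.
Step 3 — counting 5 days from 2028-08-22 (when the investor circular is published) gives a deadline of 2028-08-27; done 2028-08-25 — timely.
Step 4 — 21 and 51 days from 2028-09-24 (end of the 30-day comment period, which began when the supplementary schedule is filed on 2028-08-25) are 2028-10-15 and 2028-11-14 respectively; done 2028-10-10 — 5 days before the window opened.

Step 4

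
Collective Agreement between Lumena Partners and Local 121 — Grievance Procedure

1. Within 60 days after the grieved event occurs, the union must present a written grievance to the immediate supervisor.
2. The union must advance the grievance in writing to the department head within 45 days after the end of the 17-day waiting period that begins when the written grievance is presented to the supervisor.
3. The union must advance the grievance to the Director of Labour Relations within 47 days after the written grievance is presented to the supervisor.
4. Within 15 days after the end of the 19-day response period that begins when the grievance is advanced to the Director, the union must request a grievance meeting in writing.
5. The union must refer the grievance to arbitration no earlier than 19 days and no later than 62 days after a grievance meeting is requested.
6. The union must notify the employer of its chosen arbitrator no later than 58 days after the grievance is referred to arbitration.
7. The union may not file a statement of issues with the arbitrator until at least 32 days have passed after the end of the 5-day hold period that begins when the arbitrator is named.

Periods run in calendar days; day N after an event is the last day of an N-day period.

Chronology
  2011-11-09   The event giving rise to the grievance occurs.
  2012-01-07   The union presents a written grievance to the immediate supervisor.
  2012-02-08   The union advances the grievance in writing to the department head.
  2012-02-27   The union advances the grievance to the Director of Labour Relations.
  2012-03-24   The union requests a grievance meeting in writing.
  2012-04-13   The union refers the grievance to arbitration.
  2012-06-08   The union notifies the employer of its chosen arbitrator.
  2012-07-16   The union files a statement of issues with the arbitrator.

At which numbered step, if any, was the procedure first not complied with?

(1) due by 2011-11-09 + 60 days = 2012-01-08; 2012-01-07 is within that limit.
(2) due by 2012-01-24 + 45 days = 2012-03-09; done 2012-02-08 — timely.
(3) due by 2012-01-07 + 47 days = 2012-02-23; done 2012-02-27 — 4 days late.
The procedure was therefore not followed at step 3.

Step 3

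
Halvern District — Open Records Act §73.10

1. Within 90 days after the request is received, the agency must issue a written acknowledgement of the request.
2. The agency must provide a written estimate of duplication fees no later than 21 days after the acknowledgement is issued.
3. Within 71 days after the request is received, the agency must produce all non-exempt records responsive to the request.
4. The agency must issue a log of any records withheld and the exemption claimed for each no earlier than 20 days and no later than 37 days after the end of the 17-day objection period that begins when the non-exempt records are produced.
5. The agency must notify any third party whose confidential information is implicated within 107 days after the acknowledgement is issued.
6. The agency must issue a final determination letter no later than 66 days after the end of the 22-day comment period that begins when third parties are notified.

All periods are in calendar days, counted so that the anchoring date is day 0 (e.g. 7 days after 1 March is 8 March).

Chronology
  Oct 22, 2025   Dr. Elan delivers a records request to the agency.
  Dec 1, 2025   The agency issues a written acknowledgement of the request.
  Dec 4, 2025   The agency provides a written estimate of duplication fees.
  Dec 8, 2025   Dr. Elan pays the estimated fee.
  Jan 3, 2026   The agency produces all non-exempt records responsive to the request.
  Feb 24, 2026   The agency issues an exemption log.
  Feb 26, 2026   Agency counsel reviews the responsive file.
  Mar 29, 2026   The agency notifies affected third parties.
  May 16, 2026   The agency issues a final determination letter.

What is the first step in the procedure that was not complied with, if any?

Step 3

(1) due by Oct 22, 2025 + 90 days = Jan 20, 2026; done Dec 1, 2025 — timely.
(2) due by Dec 1, 2025 + 21 days = Dec 22, 2025; Dec 4, 2025 is within that limit.
(3) due by Oct 22, 2025 + 71 days = Jan 1, 2026; not done until Jan 3, 2026, 2 days after the deadline.
Later steps need not be reached.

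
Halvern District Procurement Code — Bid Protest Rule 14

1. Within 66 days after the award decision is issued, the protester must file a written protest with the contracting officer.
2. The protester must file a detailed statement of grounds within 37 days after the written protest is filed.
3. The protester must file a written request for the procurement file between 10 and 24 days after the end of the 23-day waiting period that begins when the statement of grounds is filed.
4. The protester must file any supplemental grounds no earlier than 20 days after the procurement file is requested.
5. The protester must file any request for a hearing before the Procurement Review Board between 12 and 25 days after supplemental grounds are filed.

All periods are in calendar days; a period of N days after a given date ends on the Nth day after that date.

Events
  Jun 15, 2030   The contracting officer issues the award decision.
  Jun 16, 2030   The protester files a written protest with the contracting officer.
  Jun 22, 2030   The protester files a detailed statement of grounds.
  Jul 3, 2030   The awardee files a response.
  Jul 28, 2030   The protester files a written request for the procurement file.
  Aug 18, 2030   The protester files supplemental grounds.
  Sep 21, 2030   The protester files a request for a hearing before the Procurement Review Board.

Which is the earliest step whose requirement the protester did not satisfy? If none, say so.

(1) due by Jun 15, 2030 + 66 days = Aug 20, 2030; done Jun 16, 2030 — timely.
(2) due by Jun 16, 2030 + 37 days = Jul 23, 2030; done Jun 22, 2030 — timely.
(3) the permitted window runs from Jul 15, 2030 + 10 = Jul 25, 2030 to Jul 15, 2030 + 24 = Aug 8, 2030; done Jul 28, 2030, which is between those dates.
(4) permitted from Jul 28, 2030 + 20 days = Aug 17, 2030 onward; done Aug 18, 2030 — permitted.
(5) the permitted window runs from Aug 18, 2030 + 12 = Aug 30, 2030 to Aug 18, 2030 + 25 = Sep 12, 2030; done Sep 21, 2030 — 9 days after the window closed.

Step 5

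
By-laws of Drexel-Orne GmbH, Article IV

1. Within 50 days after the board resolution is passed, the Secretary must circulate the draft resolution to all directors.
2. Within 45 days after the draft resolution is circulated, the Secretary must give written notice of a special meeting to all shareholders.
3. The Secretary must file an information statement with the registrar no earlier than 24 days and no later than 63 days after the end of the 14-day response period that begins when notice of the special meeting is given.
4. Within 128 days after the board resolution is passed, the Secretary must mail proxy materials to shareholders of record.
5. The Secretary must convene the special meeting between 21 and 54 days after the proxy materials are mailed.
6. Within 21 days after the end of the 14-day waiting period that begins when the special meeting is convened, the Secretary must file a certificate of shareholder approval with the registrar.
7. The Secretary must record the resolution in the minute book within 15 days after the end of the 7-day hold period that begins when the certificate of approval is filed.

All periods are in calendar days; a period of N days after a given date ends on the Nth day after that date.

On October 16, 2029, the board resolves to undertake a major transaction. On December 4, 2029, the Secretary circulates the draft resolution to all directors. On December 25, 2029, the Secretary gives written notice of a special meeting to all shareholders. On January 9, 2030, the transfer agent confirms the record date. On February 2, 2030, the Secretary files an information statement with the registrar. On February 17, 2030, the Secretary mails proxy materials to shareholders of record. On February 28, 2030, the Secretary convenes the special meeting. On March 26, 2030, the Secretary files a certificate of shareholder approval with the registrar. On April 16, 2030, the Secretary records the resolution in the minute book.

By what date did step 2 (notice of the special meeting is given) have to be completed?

January 18, 2030

Step 2 runs from December 4, 2029, when the draft resolution is circulated. 45 days after December 4, 2029 is January 18, 2030.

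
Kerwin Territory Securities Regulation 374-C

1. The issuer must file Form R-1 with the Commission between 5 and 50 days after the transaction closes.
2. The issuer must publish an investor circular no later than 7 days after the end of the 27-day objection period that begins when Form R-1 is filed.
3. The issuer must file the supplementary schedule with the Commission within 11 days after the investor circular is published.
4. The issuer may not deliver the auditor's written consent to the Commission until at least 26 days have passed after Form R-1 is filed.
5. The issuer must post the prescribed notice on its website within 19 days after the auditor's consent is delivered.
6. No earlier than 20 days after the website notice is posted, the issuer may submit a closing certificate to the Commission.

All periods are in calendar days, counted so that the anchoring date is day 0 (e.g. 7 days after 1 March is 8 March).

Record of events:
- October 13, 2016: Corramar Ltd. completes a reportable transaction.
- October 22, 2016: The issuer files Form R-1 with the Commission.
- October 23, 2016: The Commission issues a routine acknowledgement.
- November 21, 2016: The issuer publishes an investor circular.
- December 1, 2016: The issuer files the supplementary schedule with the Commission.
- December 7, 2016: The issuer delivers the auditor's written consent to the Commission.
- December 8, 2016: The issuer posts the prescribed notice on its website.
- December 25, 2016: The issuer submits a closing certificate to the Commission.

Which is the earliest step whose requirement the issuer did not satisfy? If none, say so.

Step 1: the window is 5–50 days after October 13, 2016 (when the transaction closes), so October 18, 2016 through December 2, 2016; done October 22, 2016 — within the window.
Step 2: 7 days after November 18, 2016 (end of the 27-day objection period, which began when Form R-1 is filed on October 22, 2016) is November 25, 2016; done November 21, 2016 — timely.
Step 3: 11 days after November 21, 2016 (when the investor circular is published) is December 2, 2016; done December 1, 2016 — timely.
Step 4: the earliest permitted date is 26 days after October 22, 2016 (when Form R-1 is filed), i.e. November 17, 2016; done December 7, 2016 — permitted.
Step 5: 19 days after December 7, 2016 (when the auditor's consent is delivered) is December 26, 2016; done December 8, 2016 — timely.
Step 6: the earliest permitted date is 20 days after December 8, 2016 (when the website notice is posted), i.e. December 28, 2016; done December 25, 2016 — 3 days too early.
Later steps need not be reached.

Step 6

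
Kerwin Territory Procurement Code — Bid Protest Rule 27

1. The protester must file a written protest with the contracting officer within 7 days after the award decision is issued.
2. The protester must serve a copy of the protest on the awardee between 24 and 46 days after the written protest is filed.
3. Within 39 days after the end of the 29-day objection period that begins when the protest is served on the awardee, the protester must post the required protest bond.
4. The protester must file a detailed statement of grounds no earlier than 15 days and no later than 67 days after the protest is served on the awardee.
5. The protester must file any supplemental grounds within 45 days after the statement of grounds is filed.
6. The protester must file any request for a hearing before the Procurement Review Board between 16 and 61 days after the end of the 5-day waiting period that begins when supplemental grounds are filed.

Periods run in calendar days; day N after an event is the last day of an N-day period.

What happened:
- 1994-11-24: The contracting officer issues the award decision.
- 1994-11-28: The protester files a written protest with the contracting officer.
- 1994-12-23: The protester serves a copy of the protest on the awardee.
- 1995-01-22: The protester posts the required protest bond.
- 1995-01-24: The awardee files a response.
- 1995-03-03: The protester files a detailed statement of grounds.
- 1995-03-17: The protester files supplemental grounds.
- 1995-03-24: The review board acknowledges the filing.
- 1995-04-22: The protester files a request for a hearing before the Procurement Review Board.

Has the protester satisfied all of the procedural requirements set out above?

No

(1) due by 1994-11-24 + 7 days = 1994-12-01; done 1994-11-28 — timely.
(2) the permitted window runs from 1994-11-28 + 24 = 1994-12-22 to 1994-11-28 + 46 = 1995-01-13; 1994-12-23 falls inside that range.
(3) due by 1995-01-21 + 39 days = 1995-03-01; 1995-01-22 is within that limit.
(4) the permitted window runs from 1994-12-23 + 15 = 1995-01-07 to 1994-12-23 + 67 = 1995-02-28; 1995-03-03 is 3 days past the end of the window.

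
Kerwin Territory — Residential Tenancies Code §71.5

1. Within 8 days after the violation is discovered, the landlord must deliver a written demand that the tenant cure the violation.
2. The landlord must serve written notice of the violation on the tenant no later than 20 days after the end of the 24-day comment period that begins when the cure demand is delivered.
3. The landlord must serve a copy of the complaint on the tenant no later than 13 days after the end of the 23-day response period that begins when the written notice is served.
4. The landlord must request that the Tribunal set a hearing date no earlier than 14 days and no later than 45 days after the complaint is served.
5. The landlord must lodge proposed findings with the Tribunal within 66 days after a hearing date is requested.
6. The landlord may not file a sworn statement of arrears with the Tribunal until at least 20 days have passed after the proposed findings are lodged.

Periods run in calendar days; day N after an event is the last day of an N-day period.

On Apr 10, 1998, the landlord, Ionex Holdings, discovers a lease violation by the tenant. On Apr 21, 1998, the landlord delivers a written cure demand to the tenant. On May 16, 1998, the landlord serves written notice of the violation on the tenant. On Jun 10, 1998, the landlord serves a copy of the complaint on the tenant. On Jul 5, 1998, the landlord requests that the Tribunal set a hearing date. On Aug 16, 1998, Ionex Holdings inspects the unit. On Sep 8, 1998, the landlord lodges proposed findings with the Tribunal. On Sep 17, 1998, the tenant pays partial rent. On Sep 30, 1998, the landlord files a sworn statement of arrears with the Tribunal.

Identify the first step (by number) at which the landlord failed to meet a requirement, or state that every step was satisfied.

Step 1 — counting 8 days from Apr 10, 1998 (when the violation is discovered) gives a deadline of Apr 18, 1998; Apr 21, 1998 misses that deadline by 3 days.

Step 1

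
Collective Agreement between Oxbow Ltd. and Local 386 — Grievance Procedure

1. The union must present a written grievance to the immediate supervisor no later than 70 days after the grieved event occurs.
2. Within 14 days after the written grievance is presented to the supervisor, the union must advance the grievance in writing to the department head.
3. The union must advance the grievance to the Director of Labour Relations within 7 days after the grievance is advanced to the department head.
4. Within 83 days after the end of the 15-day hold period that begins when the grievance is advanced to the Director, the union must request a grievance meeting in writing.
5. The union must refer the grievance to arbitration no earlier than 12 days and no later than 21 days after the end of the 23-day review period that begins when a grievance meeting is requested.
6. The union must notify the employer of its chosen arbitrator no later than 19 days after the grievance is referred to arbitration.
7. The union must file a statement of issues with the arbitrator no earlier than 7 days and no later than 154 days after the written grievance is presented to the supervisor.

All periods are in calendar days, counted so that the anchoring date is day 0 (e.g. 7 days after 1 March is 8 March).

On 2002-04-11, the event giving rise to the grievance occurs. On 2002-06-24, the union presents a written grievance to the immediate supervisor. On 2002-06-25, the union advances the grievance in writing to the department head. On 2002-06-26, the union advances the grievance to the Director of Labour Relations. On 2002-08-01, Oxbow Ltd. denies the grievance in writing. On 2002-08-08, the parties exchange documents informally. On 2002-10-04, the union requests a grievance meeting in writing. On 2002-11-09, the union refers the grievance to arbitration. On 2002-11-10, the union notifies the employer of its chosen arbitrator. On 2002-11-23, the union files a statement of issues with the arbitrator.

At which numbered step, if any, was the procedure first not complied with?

Step 1 — counting 70 days from 2002-04-11 (when the grieved event occurs) gives a deadline of 2002-06-20; 2002-06-24 misses that deadline by 4 days.
The procedure was therefore not followed at step 1.

Step 1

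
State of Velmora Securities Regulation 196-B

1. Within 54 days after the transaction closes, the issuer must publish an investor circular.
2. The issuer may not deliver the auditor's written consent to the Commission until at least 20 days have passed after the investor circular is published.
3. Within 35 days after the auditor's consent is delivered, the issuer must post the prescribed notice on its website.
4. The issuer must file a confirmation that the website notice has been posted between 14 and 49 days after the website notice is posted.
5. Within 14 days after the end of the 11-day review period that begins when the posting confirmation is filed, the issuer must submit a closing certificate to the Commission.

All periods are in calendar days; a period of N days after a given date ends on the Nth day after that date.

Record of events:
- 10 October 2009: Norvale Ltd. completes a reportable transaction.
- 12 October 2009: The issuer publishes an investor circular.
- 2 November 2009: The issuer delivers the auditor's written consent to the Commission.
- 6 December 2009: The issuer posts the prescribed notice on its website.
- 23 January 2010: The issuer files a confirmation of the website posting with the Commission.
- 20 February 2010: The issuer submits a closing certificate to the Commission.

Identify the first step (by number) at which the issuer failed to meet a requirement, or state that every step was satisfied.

(1) due by 10 October 2009 + 54 days = 3 December 2009; 12 October 2009 is within that limit.
(2) permitted from 12 October 2009 + 20 days = 1 November 2009 onward; 2 November 2009 is on or after that date.
(3) due by 2 November 2009 + 35 days = 7 December 2009; done 6 December 2009 — timely.
(4) the permitted window runs from 6 December 2009 + 14 = 20 December 2009 to 6 December 2009 + 49 = 24 January 2010; 23 January 2010 falls inside that range.
(5) due by 3 February 2010 + 14 days = 17 February 2010; 20 February 2010 misses that deadline by 3 days.

Step 5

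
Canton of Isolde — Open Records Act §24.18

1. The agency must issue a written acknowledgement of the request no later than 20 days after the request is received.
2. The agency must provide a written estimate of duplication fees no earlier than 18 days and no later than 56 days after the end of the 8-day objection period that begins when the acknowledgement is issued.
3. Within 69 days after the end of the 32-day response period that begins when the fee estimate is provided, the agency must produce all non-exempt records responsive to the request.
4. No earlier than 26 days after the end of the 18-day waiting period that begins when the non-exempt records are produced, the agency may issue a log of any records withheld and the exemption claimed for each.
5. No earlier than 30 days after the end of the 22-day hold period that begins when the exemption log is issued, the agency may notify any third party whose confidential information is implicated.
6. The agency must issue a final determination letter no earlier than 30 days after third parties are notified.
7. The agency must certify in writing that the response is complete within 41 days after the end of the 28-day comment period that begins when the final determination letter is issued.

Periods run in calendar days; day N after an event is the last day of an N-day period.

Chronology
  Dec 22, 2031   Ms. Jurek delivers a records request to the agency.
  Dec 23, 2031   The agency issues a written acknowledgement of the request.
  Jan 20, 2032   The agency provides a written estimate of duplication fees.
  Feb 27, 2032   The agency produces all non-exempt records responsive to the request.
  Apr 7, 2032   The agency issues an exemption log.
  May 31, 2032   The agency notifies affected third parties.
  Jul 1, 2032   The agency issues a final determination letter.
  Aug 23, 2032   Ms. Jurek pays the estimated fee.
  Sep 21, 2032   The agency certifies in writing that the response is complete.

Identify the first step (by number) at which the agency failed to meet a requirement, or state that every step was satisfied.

Step 1 — counting 20 days from Dec 22, 2031 (when the request is received) gives a deadline of Jan 11, 2032; Dec 23, 2031 is within that limit.
Step 2 — 18 and 56 days from Dec 31, 2031 (end of the 8-day objection period, which began when the acknowledgement is issued on Dec 23, 2031) are Jan 18, 2032 and Feb 25, 2032 respectively; Jan 20, 2032 falls inside that range.
Step 3 — counting 69 days from Feb 21, 2032 (end of the 32-day response period, which began when the fee estimate is provided on Jan 20, 2032) gives a deadline of Apr 30, 2032; Feb 27, 2032 is within that limit.
Step 4 — must wait 26 days from Mar 16, 2032 (end of the 18-day waiting period, which began when the non-exempt records are produced on Feb 27, 2032), so not before Apr 11, 2032; Apr 7, 2032 is 4 days before the earliest permitted date.

Step 4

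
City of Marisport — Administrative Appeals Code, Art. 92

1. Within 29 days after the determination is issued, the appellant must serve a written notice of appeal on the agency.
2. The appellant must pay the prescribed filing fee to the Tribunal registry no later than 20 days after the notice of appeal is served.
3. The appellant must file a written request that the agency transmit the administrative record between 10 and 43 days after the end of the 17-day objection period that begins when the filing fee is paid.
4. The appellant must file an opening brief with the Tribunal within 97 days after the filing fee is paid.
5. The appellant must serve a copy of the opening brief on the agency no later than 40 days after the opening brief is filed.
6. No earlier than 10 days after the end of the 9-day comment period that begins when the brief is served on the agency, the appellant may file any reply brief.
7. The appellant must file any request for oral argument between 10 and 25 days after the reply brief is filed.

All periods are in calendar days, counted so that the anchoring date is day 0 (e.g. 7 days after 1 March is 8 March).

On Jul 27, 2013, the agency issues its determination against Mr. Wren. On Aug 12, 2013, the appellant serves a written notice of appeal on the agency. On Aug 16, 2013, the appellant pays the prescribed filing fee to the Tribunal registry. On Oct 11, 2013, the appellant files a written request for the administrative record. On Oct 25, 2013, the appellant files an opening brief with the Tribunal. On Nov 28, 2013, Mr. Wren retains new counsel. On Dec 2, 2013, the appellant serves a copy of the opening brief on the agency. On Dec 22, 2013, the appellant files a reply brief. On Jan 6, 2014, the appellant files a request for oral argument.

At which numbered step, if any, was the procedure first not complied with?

(1) due by Jul 27, 2013 + 29 days = Aug 25, 2013; completed Aug 12, 2013, before the deadline.
(2) due by Aug 12, 2013 + 20 days = Sep 1, 2013; Aug 16, 2013 is within that limit.
(3) the permitted window runs from Sep 2, 2013 + 10 = Sep 12, 2013 to Sep 2, 2013 + 43 = Oct 15, 2013; done Oct 11, 2013, which is between those dates.
(4) due by Aug 16, 2013 + 97 days = Nov 21, 2013; completed Oct 25, 2013, before the deadline.
(5) due by Oct 25, 2013 + 40 days = Dec 4, 2013; Dec 2, 2013 is within that limit.
(6) permitted from Dec 11, 2013 + 10 days = Dec 21, 2013 onward; done Dec 22, 2013, after the minimum wait.
(7) the permitted window runs from Dec 22, 2013 + 10 = Jan 1, 2014 to Dec 22, 2013 + 25 = Jan 16, 2014; done Jan 6, 2014 — within the window.

None — every step was satisfied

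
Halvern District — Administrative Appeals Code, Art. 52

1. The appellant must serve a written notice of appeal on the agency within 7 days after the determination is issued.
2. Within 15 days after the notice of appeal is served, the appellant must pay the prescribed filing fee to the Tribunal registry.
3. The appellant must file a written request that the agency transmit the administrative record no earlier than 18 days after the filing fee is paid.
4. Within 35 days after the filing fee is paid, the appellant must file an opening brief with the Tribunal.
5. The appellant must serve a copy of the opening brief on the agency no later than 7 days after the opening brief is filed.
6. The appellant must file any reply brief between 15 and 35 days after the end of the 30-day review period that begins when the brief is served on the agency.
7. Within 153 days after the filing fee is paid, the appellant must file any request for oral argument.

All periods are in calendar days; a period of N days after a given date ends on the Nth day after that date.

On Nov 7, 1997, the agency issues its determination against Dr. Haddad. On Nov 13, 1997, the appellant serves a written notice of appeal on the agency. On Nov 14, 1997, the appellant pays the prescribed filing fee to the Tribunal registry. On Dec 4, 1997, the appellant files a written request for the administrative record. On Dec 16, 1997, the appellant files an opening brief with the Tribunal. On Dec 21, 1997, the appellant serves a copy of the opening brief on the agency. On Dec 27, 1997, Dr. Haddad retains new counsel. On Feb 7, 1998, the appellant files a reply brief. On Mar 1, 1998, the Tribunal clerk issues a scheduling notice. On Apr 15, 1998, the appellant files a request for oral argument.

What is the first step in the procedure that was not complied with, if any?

None — every step was satisfied

Step 1: 7 days after Nov 7, 1997 (when the determination is issued) is Nov 14, 1997; Nov 13, 1997 is within that limit.
Step 2: 15 days after Nov 13, 1997 (when the notice of appeal is served) is Nov 28, 1997; completed Nov 14, 1997, before the deadline.
Step 3: the earliest permitted date is 18 days after Nov 14, 1997 (when the filing fee is paid), i.e. Dec 2, 1997; Dec 4, 1997 is on or after that date.
Step 4: 35 days after Nov 14, 1997 (when the filing fee is paid) is Dec 19, 1997; completed Dec 16, 1997, before the deadline.
Step 5: 7 days after Dec 16, 1997 (when the opening brief is filed) is Dec 23, 1997; Dec 21, 1997 is within that limit.
Step 6: the window is 15–35 days after Jan 20, 1998 (end of the 30-day review period, which began when the brief is served on the agency on Dec 21, 1997), so Feb 4, 1998 through Feb 24, 1998; done Feb 7, 1998, which is between those dates.
Step 7: 153 days after Nov 14, 1997 (when the filing fee is paid) is Apr 16, 1998; Apr 15, 1998 is within that limit.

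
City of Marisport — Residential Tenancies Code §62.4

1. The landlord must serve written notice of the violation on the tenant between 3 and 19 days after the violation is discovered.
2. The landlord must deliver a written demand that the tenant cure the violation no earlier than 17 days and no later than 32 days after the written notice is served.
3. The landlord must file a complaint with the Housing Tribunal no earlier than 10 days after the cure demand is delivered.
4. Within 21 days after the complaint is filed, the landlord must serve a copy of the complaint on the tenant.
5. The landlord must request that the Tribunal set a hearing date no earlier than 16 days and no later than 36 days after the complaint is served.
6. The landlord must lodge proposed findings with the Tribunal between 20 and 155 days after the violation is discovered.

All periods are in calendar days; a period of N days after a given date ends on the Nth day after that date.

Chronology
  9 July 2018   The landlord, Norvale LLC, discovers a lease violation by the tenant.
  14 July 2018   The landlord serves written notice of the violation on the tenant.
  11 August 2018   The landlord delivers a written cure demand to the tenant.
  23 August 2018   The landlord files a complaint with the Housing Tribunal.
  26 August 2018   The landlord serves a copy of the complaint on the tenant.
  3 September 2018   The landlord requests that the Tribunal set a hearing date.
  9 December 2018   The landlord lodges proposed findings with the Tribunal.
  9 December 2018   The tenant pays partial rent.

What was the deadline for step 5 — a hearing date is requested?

1 October 2018

Step 5 runs from 26 August 2018, when the complaint is served. The window is 16–36 days after 26 August 2018; it closes on 1 October 2018.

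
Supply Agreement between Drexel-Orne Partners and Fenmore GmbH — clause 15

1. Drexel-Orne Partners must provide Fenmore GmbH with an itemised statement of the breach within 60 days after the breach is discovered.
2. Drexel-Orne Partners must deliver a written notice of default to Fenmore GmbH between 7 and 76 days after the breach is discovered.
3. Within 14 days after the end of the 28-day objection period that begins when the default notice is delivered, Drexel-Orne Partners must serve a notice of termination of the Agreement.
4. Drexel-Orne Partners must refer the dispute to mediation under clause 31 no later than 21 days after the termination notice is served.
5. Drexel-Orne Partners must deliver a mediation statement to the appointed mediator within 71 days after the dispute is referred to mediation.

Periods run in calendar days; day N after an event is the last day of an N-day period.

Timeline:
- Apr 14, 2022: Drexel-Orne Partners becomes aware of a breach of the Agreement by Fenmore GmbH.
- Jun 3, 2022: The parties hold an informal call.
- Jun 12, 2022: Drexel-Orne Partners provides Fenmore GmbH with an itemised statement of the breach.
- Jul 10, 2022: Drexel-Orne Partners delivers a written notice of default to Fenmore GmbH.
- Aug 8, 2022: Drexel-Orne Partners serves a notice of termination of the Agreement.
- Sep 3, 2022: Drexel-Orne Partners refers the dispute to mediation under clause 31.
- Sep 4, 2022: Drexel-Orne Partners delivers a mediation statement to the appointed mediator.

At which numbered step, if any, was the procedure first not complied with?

Step 2

Step 1 — counting 60 days from Apr 14, 2022 (when the breach is discovered) gives a deadline of Jun 13, 2022; done Jun 12, 2022 — timely.
Step 2 — 7 and 76 days from Apr 14, 2022 (when the breach is discovered) are Apr 21, 2022 and Jun 29, 2022 respectively; Jul 10, 2022 is 11 days past the end of the window.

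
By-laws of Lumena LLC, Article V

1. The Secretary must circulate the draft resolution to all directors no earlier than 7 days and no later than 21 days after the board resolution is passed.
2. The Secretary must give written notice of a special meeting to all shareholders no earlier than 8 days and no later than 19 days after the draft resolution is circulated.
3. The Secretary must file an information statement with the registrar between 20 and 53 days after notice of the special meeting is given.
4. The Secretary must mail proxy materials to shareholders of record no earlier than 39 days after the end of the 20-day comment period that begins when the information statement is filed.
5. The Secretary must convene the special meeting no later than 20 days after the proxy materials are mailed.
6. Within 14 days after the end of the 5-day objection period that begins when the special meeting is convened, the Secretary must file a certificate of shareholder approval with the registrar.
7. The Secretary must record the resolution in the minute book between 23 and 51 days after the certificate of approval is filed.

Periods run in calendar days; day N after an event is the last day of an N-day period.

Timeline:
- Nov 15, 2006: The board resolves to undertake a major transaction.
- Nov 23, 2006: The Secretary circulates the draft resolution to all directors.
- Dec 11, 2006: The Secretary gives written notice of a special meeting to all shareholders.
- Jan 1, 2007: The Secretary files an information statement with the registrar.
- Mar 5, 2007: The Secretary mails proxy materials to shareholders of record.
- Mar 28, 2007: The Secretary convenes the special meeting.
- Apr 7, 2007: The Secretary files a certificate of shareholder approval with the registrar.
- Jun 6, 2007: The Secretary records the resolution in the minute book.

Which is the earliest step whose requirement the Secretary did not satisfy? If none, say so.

Step 1 — 7 and 21 days from Nov 15, 2006 (when the board resolution is passed) are Nov 22, 2006 and Dec 6, 2006 respectively; done Nov 23, 2006, which is between those dates.
Step 2 — 8 and 19 days from Nov 23, 2006 (when the draft resolution is circulated) are Dec 1, 2006 and Dec 12, 2006 respectively; Dec 11, 2006 falls inside that range.
Step 3 — 20 and 53 days from Dec 11, 2006 (when notice of the special meeting is given) are Dec 31, 2006 and Feb 2, 2007 respectively; Jan 1, 2007 falls inside that range.
Step 4 — must wait 39 days from Jan 21, 2007 (end of the 20-day comment period, which began when the information statement is filed on Jan 1, 2007), so not before Mar 1, 2007; Mar 5, 2007 is on or after that date.
Step 5 — counting 20 days from Mar 5, 2007 (when the proxy materials are mailed) gives a deadline of Mar 25, 2007; Mar 28, 2007 misses that deadline by 3 days.
Later steps need not be reached.

Step 5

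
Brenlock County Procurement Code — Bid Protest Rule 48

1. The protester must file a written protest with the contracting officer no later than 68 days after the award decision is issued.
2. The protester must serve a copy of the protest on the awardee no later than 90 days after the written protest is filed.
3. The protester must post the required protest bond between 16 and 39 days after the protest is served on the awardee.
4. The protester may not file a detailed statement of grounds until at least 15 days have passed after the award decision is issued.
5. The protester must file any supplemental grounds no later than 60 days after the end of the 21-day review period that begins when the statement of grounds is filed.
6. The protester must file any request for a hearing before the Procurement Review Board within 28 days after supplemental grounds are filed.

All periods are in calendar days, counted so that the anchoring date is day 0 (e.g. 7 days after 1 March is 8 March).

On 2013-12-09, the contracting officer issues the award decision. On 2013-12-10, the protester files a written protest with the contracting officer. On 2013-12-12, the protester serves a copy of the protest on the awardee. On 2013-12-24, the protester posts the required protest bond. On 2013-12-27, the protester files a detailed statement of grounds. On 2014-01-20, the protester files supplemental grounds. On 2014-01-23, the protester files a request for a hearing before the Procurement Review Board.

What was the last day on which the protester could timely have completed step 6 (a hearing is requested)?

2014-02-17

Step 6 runs from 2014-01-20, when supplemental grounds are filed. 28 days after 2014-01-20 is 2014-02-17.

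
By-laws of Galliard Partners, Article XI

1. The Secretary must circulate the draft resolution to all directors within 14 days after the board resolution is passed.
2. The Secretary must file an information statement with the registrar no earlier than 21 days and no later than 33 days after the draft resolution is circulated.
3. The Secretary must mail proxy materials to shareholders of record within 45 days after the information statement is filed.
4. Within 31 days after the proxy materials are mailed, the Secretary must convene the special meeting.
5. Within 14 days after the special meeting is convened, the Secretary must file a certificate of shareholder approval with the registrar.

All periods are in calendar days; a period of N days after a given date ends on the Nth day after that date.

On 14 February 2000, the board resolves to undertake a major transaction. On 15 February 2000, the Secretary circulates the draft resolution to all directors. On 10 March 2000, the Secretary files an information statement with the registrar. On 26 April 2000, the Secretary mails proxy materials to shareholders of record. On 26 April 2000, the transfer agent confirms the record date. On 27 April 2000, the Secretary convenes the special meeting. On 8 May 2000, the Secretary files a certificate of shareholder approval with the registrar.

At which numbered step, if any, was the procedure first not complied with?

(1) due by 14 February 2000 + 14 days = 28 February 2000; done 15 February 2000 — timely.
(2) the permitted window runs from 15 February 2000 + 21 = 7 March 2000 to 15 February 2000 + 33 = 19 March 2000; 10 March 2000 falls inside that range.
(3) due by 10 March 2000 + 45 days = 24 April 2000; 26 April 2000 misses that deadline by 2 days.
The procedure was therefore not followed at step 3.

Step 3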